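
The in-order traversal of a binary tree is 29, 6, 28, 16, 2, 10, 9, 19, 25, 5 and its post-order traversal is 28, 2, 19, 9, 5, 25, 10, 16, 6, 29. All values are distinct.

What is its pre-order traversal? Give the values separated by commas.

The last element of post-order is the root; it splits in-order into left and right subtrees.
Root 29: left subtree has 0 nodes { }, right has 9 {6, 28, 16, 2, 10, 9, 19, 25, 5}.
  Root 6: left subtree has 0 nodes { }, right has 8 {28, 16, 2, 10, 9, 19, 25, 5}.
    Root 16: left subtree has 1 node {28}, right has 6 {2, 10, 9, 19, 25, 5}.
      Root 10: left subtree has 1 node {2}, right has 4 {9, 19, 25, 5}.
        Root 25: left subtree has 2 nodes {9, 19}, right has 1 {5}.
          Root 9: left subtree has 0 nodes { }, right has 1 {19}.

29, 6, 16, 28, 10, 2, 25, 9, 19, 5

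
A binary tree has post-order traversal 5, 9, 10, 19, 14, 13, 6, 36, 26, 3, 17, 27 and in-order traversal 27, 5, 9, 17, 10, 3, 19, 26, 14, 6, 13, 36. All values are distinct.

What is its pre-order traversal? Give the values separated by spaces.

27 17 9 5 3 10 26 19 36 6 14 13

The last element of post-order is the root; it splits in-order into left and right subtrees.
Root 27: left subtree has 0 nodes { }, right has 11 {5, 9, 17, 10, 3, 19, 26, 14, 6, 13, 36}.
  Root 17: left subtree has 2 nodes {5, 9}, right has 8 {10, 3, 19, 26, 14, 6, 13, 36}.
    Root 9: left subtree has 1 node {5}, right has 0 { }.
    Root 3: left subtree has 1 node {10}, right has 6 {19, 26, 14, 6, 13, 36}.
      Root 26: left subtree has 1 node {19}, right has 4 {14, 6, 13, 36}.
        Root 36: left subtree has 3 nodes {14, 6, 13}, right has 0 { }.
          Root 6: left subtree has 1 node {14}, right has 1 {13}.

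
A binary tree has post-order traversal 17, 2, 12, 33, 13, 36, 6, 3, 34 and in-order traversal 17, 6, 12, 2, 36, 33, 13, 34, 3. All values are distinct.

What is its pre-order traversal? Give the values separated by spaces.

34 6 17 36 12 2 13 33 3

The last element of post-order is the root; it splits in-order into left and right subtrees.
Root 34: left subtree has 7 nodes {17, 6, 12, 2, 36, 33, 13}, right has 1 {3}.
  Root 6: left subtree has 1 node {17}, right has 5 {12, 2, 36, 33, 13}.
    Root 36: left subtree has 2 nodes {12, 2}, right has 2 {33, 13}.
      Root 12: left subtree has 0 nodes { }, right has 1 {2}.
      Root 13: left subtree has 1 node {33}, right has 0 { }.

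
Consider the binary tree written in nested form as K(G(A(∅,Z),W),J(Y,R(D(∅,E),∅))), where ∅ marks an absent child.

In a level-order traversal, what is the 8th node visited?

Z

Level-order visits nodes level by level from the root, left to right within each level.
Level 0: K
Level 1: G, J
Level 2: A, W, Y, R
Level 3: Z, D
Level 4: E
Full level-order sequence: K, G, J, A, W, Y, R, Z, D, E.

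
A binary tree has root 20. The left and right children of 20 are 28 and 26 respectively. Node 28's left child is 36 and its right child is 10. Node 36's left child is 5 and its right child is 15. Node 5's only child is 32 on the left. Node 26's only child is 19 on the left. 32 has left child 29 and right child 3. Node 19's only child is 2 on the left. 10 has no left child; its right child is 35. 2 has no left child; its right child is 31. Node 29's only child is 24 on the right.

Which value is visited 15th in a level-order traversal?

Level-order visits nodes level by level from the root, left to right within each level.
Level 0: 20
Level 1: 28, 26
Level 2: 36, 10, 19
Level 3: 5, 15, 35, 2
Level 4: 32, 31
Level 5: 29, 3
Level 6: 24
Full level-order sequence: 20, 28, 26, 36, 10, 19, 5, 15, 35, 2, 32, 31, 29, 3, 24.

24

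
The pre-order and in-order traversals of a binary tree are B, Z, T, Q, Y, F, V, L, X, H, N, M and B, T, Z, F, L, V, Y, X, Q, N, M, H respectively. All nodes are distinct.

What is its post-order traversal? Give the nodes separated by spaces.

T L V F X Y M N H Q Z B

The first element of pre-order is the root; it splits in-order into left and right subtrees.
Root B: left subtree has 0 nodes { }, right has 11 {T, Z, F, L, V, Y, X, Q, N, M, H}.
  Root Z: left subtree has 1 node {T}, right has 9 {F, L, V, Y, X, Q, N, M, H}.
    Root Q: left subtree has 5 nodes {F, L, V, Y, X}, right has 3 {N, M, H}.
      Root Y: left subtree has 3 nodes {F, L, V}, right has 1 {X}.
        Root F: left subtree has 0 nodes { }, right has 2 {L, V}.
          Root V: left subtree has 1 node {L}, right has 0 { }.
      Root H: left subtree has 2 nodes {N, M}, right has 0 { }.
        Root N: left subtree has 0 nodes { }, right has 1 {M}.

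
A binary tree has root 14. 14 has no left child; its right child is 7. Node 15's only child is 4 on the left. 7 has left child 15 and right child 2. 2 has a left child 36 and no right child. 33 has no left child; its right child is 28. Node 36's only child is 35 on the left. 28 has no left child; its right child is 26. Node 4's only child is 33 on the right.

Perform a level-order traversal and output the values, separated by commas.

Level-order visits nodes level by level from the root, left to right within each level.
Level 0: 14
Level 1: 7
Level 2: 15, 2
Level 3: 4, 36
Level 4: 33, 35
Level 5: 28
Level 6: 26

14, 7, 15, 2, 4, 36, 33, 35, 28, 26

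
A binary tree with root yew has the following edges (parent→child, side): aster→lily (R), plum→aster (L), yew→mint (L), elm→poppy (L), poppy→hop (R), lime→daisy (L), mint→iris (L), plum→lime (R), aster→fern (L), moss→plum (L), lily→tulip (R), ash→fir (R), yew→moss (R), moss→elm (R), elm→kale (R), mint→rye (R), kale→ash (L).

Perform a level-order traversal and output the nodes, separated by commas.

yew, mint, moss, iris, rye, plum, elm, aster, lime, poppy, kale, fern, lily, daisy, hop, ash, tulip, fir

Level-order visits nodes level by level from the root, left to right within each level.
Level 0: yew
Level 1: mint, moss
Level 2: iris, rye, plum, elm
Level 3: aster, lime, poppy, kale
Level 4: fern, lily, daisy, hop, ash
Level 5: tulip, fir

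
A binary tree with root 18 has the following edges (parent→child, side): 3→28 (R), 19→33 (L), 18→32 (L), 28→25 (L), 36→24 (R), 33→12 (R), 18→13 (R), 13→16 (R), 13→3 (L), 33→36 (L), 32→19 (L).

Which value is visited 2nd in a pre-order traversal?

Pre-order visits the node, then its left subtree, then its right subtree.
Visit 18.
At 18: go left to 32.
  Visit 32.
  At 32: go left to 19.
    Visit 19.
    At 19: go left to 33.
      Visit 33.
      At 33: go left to 36.
        Visit 36.
        At 36: no left child.
        At 36: go right to 24.
          24 is a leaf — visit 24.
      At 33: go right to 12.
        12 is a leaf — visit 12.
    At 19: no right child.
  At 32: no right child.
At 18: go right to 13.
  Visit 13.
  At 13: go left to 3.
    Visit 3.
    At 3: no left child.
    At 3: go right to 28.
      Visit 28.
      At 28: go left to 25.
        25 is a leaf — visit 25.
      At 28: no right child.
  At 13: go right to 16.
    16 is a leaf — visit 16.
Full pre-order sequence: 18, 32, 19, 33, 36, 24, 12, 13, 3, 28, 25, 16.

32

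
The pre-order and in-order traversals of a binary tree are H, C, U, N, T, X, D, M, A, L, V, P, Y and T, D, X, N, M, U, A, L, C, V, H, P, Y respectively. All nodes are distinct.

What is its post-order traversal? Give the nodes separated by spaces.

The first element of pre-order is the root; it splits in-order into left and right subtrees.
Root H: left subtree has 10 nodes {T, D, X, N, M, U, A, L, C, V}, right has 2 {P, Y}.
  Root C: left subtree has 8 nodes {T, D, X, N, M, U, A, L}, right has 1 {V}.
    Root U: left subtree has 5 nodes {T, D, X, N, M}, right has 2 {A, L}.
      Root N: left subtree has 3 nodes {T, D, X}, right has 1 {M}.
        Root T: left subtree has 0 nodes { }, right has 2 {D, X}.
          Root X: left subtree has 1 node {D}, right has 0 { }.
      Root A: left subtree has 0 nodes { }, right has 1 {L}.
  Root P: left subtree has 0 nodes { }, right has 1 {Y}.

D X T M N L A U V C Y P H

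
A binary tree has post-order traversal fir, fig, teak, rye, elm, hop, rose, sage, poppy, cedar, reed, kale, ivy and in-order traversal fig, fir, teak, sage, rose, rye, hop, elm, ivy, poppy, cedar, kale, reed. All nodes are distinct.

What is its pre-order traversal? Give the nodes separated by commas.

The last element of post-order is the root; it splits in-order into left and right subtrees.
Root ivy: left subtree has 8 nodes {fig, fir, teak, sage, rose, rye, hop, elm}, right has 4 {poppy, cedar, kale, reed}.
  Root sage: left subtree has 3 nodes {fig, fir, teak}, right has 4 {rose, rye, hop, elm}.
    Root teak: left subtree has 2 nodes {fig, fir}, right has 0 { }.
      Root fig: left subtree has 0 nodes { }, right has 1 {fir}.
    Root rose: left subtree has 0 nodes { }, right has 3 {rye, hop, elm}.
      Root hop: left subtree has 1 node {rye}, right has 1 {elm}.
  Root kale: left subtree has 2 nodes {poppy, cedar}, right has 1 {reed}.
    Root cedar: left subtree has 1 node {poppy}, right has 0 { }.

ivy, sage, teak, fig, fir, rose, hop, rye, elm, kale, cedar, poppy, reed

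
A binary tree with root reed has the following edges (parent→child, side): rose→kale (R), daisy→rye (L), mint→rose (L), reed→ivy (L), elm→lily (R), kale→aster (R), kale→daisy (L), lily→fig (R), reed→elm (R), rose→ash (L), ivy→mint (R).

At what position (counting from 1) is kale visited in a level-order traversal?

9

Level-order visits nodes level by level from the root, left to right within each level.
Level 0: reed
Level 1: ivy, elm
Level 2: mint, lily
Level 3: rose, fig
Level 4: ash, kale
Level 5: daisy, aster
Level 6: rye
Full level-order sequence: reed, ivy, elm, mint, lily, rose, fig, ash, kale, daisy, aster, rye.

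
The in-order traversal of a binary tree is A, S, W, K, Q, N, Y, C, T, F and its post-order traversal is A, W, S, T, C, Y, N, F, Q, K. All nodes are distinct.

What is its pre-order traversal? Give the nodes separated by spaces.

K S A W Q F N Y C T

The last element of post-order is the root; it splits in-order into left and right subtrees.
Root K: left subtree has 3 nodes {A, S, W}, right has 6 {Q, N, Y, C, T, F}.
  Root S: left subtree has 1 node {A}, right has 1 {W}.
  Root Q: left subtree has 0 nodes { }, right has 5 {N, Y, C, T, F}.
    Root F: left subtree has 4 nodes {N, Y, C, T}, right has 0 { }.
      Root N: left subtree has 0 nodes { }, right has 3 {Y, C, T}.
        Root Y: left subtree has 0 nodes { }, right has 2 {C, T}.
          Root C: left subtree has 0 nodes { }, right has 1 {T}.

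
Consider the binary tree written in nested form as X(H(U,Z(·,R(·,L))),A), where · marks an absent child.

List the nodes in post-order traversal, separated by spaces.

Post-order visits the left subtree, then the right subtree, then the node.
At X: go left to H.
  At H: go left to U.
    U is a leaf — visit U.
  At H: go right to Z.
    At Z: no left child.
    At Z: go right to R.
      At R: no left child.
      At R: go right to L.
        L is a leaf — visit L.
      Visit R.
    Visit Z.
  Visit H.
At X: go right to A.
  A is a leaf — visit A.
Visit X.

U L R Z H A X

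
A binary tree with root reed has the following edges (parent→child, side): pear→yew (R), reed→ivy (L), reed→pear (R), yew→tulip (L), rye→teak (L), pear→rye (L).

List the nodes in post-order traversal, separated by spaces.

Post-order visits the left subtree, then the right subtree, then the node.
At reed: go left to ivy.
  ivy is a leaf — visit ivy.
At reed: go right to pear.
  At pear: go left to rye.
    At rye: go left to teak.
      teak is a leaf — visit teak.
    At rye: no right child.
    Visit rye.
  At pear: go right to yew.
    At yew: go left to tulip.
      tulip is a leaf — visit tulip.
    At yew: no right child.
    Visit yew.
  Visit pear.
Visit reed.

ivy teak rye tulip yew pear reed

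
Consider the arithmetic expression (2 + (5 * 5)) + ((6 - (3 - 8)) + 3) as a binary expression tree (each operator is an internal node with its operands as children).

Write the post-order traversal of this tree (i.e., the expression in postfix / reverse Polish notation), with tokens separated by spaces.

2 5 5 * + 6 3 8 - - 3 + +

Post-order on an expression tree gives postfix notation: for each operator, emit left operand, right operand, then the operator.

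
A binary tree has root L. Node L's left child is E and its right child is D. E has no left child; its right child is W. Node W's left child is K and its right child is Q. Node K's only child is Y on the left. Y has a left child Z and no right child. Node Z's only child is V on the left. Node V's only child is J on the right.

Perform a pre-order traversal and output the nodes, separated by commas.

L, E, W, K, Y, Z, V, J, Q, D

Pre-order visits the node, then its left subtree, then its right subtree.
Visit L.
At L: go left to E.
  Visit E.
  At E: no left child.
  At E: go right to W.
    Visit W.
    At W: go left to K.
      Visit K.
      At K: go left to Y.
        Visit Y.
        At Y: go left to Z.
          Visit Z.
          At Z: go left to V.
            Visit V.
            At V: no left child.
            At V: go right to J.
              J is a leaf — visit J.
          At Z: no right child.
        At Y: no right child.
      At K: no right child.
    At W: go right to Q.
      Q is a leaf — visit Q.
At L: go right to D.
  D is a leaf — visit D.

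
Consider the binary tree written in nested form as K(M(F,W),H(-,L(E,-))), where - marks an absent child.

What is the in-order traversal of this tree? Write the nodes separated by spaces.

In-order visits the left subtree, then the node, then the right subtree.
At K: go left to M.
  At M: go left to F.
    F is a leaf — visit F.
  Visit M.
  At M: go right to W.
    W is a leaf — visit W.
Visit K.
At K: go right to H.
  At H: no left child.
  Visit H.
  At H: go right to L.
    At L: go left to E.
      E is a leaf — visit E.
    Visit L.
    At L: no right child.

F M W K H E L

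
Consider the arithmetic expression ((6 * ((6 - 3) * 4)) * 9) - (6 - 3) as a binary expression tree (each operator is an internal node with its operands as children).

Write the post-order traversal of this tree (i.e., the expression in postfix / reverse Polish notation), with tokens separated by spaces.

Post-order on an expression tree gives postfix notation: for each operator, emit left operand, right operand, then the operator.

6 6 3 - 4 * * 9 * 6 3 - -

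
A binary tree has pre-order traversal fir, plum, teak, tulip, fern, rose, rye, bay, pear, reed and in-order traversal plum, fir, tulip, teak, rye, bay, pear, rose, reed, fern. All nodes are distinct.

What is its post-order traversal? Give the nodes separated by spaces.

The first element of pre-order is the root; it splits in-order into left and right subtrees.
Root fir: left subtree has 1 node {plum}, right has 8 {tulip, teak, rye, bay, pear, rose, reed, fern}.
  Root teak: left subtree has 1 node {tulip}, right has 6 {rye, bay, pear, rose, reed, fern}.
    Root fern: left subtree has 5 nodes {rye, bay, pear, rose, reed}, right has 0 { }.
      Root rose: left subtree has 3 nodes {rye, bay, pear}, right has 1 {reed}.
        Root rye: left subtree has 0 nodes { }, right has 2 {bay, pear}.
          Root bay: left subtree has 0 nodes { }, right has 1 {pear}.

plum tulip pear bay rye reed rose fern teak fir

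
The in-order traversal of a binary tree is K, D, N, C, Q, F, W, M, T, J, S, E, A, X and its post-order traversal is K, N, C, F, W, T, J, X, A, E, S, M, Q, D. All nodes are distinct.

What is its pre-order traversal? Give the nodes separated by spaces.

The last element of post-order is the root; it splits in-order into left and right subtrees.
Root D: left subtree has 1 node {K}, right has 12 {N, C, Q, F, W, M, T, J, S, E, A, X}.
  Root Q: left subtree has 2 nodes {N, C}, right has 9 {F, W, M, T, J, S, E, A, X}.
    Root C: left subtree has 1 node {N}, right has 0 { }.
    Root M: left subtree has 2 nodes {F, W}, right has 6 {T, J, S, E, A, X}.
      Root W: left subtree has 1 node {F}, right has 0 { }.
      Root S: left subtree has 2 nodes {T, J}, right has 3 {E, A, X}.
        Root J: left subtree has 1 node {T}, right has 0 { }.
        Root E: left subtree has 0 nodes { }, right has 2 {A, X}.
          Root A: left subtree has 0 nodes { }, right has 1 {X}.

D K Q C N M W F S J T E A X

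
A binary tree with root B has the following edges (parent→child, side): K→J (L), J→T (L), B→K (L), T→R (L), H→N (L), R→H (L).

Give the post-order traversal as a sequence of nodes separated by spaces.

Post-order visits the left subtree, then the right subtree, then the node.
At B: go left to K.
  At K: go left to J.
    At J: go left to T.
      At T: go left to R.
        At R: go left to H.
          At H: go left to N.
            N is a leaf — visit N.
          At H: no right child.
          Visit H.
        At R: no right child.
        Visit R.
      At T: no right child.
      Visit T.
    At J: no right child.
    Visit J.
  At K: no right child.
  Visit K.
At B: no right child.
Visit B.

N H R T J K B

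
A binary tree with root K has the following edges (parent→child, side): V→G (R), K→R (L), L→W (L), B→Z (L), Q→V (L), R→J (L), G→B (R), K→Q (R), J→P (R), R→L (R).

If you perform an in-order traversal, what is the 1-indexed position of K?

In-order visits the left subtree, then the node, then the right subtree.
At K: go left to R.
  At R: go left to J.
    At J: no left child.
    Visit J.
    At J: go right to P.
      P is a leaf — visit P.
  Visit R.
  At R: go right to L.
    At L: go left to W.
      W is a leaf — visit W.
    Visit L.
    At L: no right child.
Visit K.
At K: go right to Q.
  At Q: go left to V.
    At V: no left child.
    Visit V.
    At V: go right to G.
      At G: no left child.
      Visit G.
      At G: go right to B.
        At B: go left to Z.
          Z is a leaf — visit Z.
        Visit B.
        At B: no right child.
  Visit Q.
  At Q: no right child.
Full in-order sequence: J, P, R, W, L, K, V, G, Z, B, Q.

6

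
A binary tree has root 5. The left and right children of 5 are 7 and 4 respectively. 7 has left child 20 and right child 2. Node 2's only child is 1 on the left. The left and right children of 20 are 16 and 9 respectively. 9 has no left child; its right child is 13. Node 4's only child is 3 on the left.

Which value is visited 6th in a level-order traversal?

3

Level-order visits nodes level by level from the root, left to right within each level.
Level 0: 5
Level 1: 7, 4
Level 2: 20, 2, 3
Level 3: 16, 9, 1
Level 4: 13
Full level-order sequence: 5, 7, 4, 20, 2, 3, 16, 9, 1, 13.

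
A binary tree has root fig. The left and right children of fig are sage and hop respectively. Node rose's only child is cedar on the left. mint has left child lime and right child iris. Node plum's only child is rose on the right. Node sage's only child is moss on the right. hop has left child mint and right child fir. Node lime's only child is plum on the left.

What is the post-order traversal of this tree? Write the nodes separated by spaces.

Post-order visits the left subtree, then the right subtree, then the node.
At fig: go left to sage.
  At sage: no left child.
  At sage: go right to moss.
    moss is a leaf — visit moss.
  Visit sage.
At fig: go right to hop.
  At hop: go left to mint.
    At mint: go left to lime.
      At lime: go left to plum.
        At plum: no left child.
        At plum: go right to rose.
          At rose: go left to cedar.
            cedar is a leaf — visit cedar.
          At rose: no right child.
          Visit rose.
        Visit plum.
      At lime: no right child.
      Visit lime.
    At mint: go right to iris.
      iris is a leaf — visit iris.
    Visit mint.
  At hop: go right to fir.
    fir is a leaf — visit fir.
  Visit hop.
Visit fig.

moss sage cedar rose plum lime iris mint fir hop fig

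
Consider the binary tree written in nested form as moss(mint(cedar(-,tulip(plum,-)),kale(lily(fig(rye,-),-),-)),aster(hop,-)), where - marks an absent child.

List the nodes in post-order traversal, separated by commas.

plum, tulip, cedar, rye, fig, lily, kale, mint, hop, aster, moss

Post-order visits the left subtree, then the right subtree, then the node.
At moss: go left to mint.
  At mint: go left to cedar.
    At cedar: no left child.
    At cedar: go right to tulip.
      At tulip: go left to plum.
        plum is a leaf — visit plum.
      At tulip: no right child.
      Visit tulip.
    Visit cedar.
  At mint: go right to kale.
    At kale: go left to lily.
      At lily: go left to fig.
        At fig: go left to rye.
          rye is a leaf — visit rye.
        At fig: no right child.
        Visit fig.
      At lily: no right child.
      Visit lily.
    At kale: no right child.
    Visit kale.
  Visit mint.
At moss: go right to aster.
  At aster: go left to hop.
    hop is a leaf — visit hop.
  At aster: no right child.
  Visit aster.
Visit moss.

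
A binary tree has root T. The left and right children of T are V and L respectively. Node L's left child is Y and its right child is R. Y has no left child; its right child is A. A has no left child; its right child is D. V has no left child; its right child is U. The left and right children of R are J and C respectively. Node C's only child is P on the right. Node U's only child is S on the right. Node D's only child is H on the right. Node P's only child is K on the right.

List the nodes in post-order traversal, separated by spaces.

S U V H D A Y J K P C R L T

Post-order visits the left subtree, then the right subtree, then the node.
At T: go left to V.
  At V: no left child.
  At V: go right to U.
    At U: no left child.
    At U: go right to S.
      S is a leaf — visit S.
    Visit U.
  Visit V.
At T: go right to L.
  At L: go left to Y.
    At Y: no left child.
    At Y: go right to A.
      At A: no left child.
      At A: go right to D.
        At D: no left child.
        At D: go right to H.
          H is a leaf — visit H.
        Visit D.
      Visit A.
    Visit Y.
  At L: go right to R.
    At R: go left to J.
      J is a leaf — visit J.
    At R: go right to C.
      At C: no left child.
      At C: go right to P.
        At P: no left child.
        At P: go right to K.
          K is a leaf — visit K.
        Visit P.
      Visit C.
    Visit R.
  Visit L.
Visit T.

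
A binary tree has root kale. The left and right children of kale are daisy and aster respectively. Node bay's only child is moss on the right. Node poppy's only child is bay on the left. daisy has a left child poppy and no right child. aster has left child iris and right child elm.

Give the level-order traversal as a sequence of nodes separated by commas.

Level-order visits nodes level by level from the root, left to right within each level.
Level 0: kale
Level 1: daisy, aster
Level 2: poppy, iris, elm
Level 3: bay
Level 4: moss

kale, daisy, aster, poppy, iris, elm, bay, moss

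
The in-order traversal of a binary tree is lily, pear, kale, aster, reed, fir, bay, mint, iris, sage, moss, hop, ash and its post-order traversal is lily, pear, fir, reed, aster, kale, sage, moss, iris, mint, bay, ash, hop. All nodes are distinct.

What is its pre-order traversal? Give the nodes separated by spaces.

hop bay kale pear lily aster reed fir mint iris moss sage ash

The last element of post-order is the root; it splits in-order into left and right subtrees.
Root hop: left subtree has 11 nodes {lily, pear, kale, aster, reed, fir, bay, mint, iris, sage, moss}, right has 1 {ash}.
  Root bay: left subtree has 6 nodes {lily, pear, kale, aster, reed, fir}, right has 4 {mint, iris, sage, moss}.
    Root kale: left subtree has 2 nodes {lily, pear}, right has 3 {aster, reed, fir}.
      Root pear: left subtree has 1 node {lily}, right has 0 { }.
      Root aster: left subtree has 0 nodes { }, right has 2 {reed, fir}.
        Root reed: left subtree has 0 nodes { }, right has 1 {fir}.
    Root mint: left subtree has 0 nodes { }, right has 3 {iris, sage, moss}.
      Root iris: left subtree has 0 nodes { }, right has 2 {sage, moss}.
        Root moss: left subtree has 1 node {sage}, right has 0 { }.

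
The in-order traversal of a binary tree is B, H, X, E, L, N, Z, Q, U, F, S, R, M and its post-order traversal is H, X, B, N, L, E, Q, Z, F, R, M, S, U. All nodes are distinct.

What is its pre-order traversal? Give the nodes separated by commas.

U, Z, E, B, X, H, L, N, Q, S, F, M, R

The last element of post-order is the root; it splits in-order into left and right subtrees.
Root U: left subtree has 8 nodes {B, H, X, E, L, N, Z, Q}, right has 4 {F, S, R, M}.
  Root Z: left subtree has 6 nodes {B, H, X, E, L, N}, right has 1 {Q}.
    Root E: left subtree has 3 nodes {B, H, X}, right has 2 {L, N}.
      Root B: left subtree has 0 nodes { }, right has 2 {H, X}.
        Root X: left subtree has 1 node {H}, right has 0 { }.
      Root L: left subtree has 0 nodes { }, right has 1 {N}.
  Root S: left subtree has 1 node {F}, right has 2 {R, M}.
    Root M: left subtree has 1 node {R}, right has 0 { }.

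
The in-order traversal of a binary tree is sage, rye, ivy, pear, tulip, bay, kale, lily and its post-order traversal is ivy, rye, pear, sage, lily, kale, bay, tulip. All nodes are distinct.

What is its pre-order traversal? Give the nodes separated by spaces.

tulip sage pear rye ivy bay kale lily

The last element of post-order is the root; it splits in-order into left and right subtrees.
Root tulip: left subtree has 4 nodes {sage, rye, ivy, pear}, right has 3 {bay, kale, lily}.
  Root sage: left subtree has 0 nodes { }, right has 3 {rye, ivy, pear}.
    Root pear: left subtree has 2 nodes {rye, ivy}, right has 0 { }.
      Root rye: left subtree has 0 nodes { }, right has 1 {ivy}.
  Root bay: left subtree has 0 nodes { }, right has 2 {kale, lily}.
    Root kale: left subtree has 0 nodes { }, right has 1 {lily}.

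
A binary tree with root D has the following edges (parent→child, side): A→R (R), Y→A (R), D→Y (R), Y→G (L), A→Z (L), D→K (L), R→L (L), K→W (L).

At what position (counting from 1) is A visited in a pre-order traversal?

6

Pre-order visits the node, then its left subtree, then its right subtree.
Visit D.
At D: go left to K.
  Visit K.
  At K: go left to W.
    W is a leaf — visit W.
  At K: no right child.
At D: go right to Y.
  Visit Y.
  At Y: go left to G.
    G is a leaf — visit G.
  At Y: go right to A.
    Visit A.
    At A: go left to Z.
      Z is a leaf — visit Z.
    At A: go right to R.
      Visit R.
      At R: go left to L.
        L is a leaf — visit L.
      At R: no right child.
Full pre-order sequence: D, K, W, Y, G, A, Z, R, L.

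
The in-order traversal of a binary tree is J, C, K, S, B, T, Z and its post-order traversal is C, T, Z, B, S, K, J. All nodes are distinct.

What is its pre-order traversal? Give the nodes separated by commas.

J, K, C, S, B, Z, T

The last element of post-order is the root; it splits in-order into left and right subtrees.
Root J: left subtree has 0 nodes { }, right has 6 {C, K, S, B, T, Z}.
  Root K: left subtree has 1 node {C}, right has 4 {S, B, T, Z}.
    Root S: left subtree has 0 nodes { }, right has 3 {B, T, Z}.
      Root B: left subtree has 0 nodes { }, right has 2 {T, Z}.
        Root Z: left subtree has 1 node {T}, right has 0 { }.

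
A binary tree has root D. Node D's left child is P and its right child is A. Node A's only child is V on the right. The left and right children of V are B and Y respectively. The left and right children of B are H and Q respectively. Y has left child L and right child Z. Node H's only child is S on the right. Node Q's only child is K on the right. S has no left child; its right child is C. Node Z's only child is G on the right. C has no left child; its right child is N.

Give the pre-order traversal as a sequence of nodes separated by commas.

D, P, A, V, B, H, S, C, N, Q, K, Y, L, Z, G

Pre-order visits the node, then its left subtree, then its right subtree.
Visit D.
At D: go left to P.
  P is a leaf — visit P.
At D: go right to A.
  Visit A.
  At A: no left child.
  At A: go right to V.
    Visit V.
    At V: go left to B.
      Visit B.
      At B: go left to H.
        Visit H.
        At H: no left child.
        At H: go right to S.
          Visit S.
          At S: no left child.
          At S: go right to C.
            Visit C.
            At C: no left child.
            At C: go right to N.
              N is a leaf — visit N.
      At B: go right to Q.
        Visit Q.
        At Q: no left child.
        At Q: go right to K.
          K is a leaf — visit K.
    At V: go right to Y.
      Visit Y.
      At Y: go left to L.
        L is a leaf — visit L.
      At Y: go right to Z.
        Visit Z.
        At Z: no left child.
        At Z: go right to G.
          G is a leaf — visit G.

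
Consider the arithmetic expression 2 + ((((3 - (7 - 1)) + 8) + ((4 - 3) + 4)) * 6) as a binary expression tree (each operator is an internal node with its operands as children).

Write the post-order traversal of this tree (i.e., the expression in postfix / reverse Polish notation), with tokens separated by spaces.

Post-order on an expression tree gives postfix notation: for each operator, emit left operand, right operand, then the operator.

2 3 7 1 - - 8 + 4 3 - 4 + + 6 * +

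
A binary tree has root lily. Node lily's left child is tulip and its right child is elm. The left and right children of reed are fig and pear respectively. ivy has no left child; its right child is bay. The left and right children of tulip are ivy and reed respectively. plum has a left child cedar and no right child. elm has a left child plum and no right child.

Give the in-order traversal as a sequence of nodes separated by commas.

ivy, bay, tulip, fig, reed, pear, lily, cedar, plum, elm

In-order visits the left subtree, then the node, then the right subtree.
At lily: go left to tulip.
  At tulip: go left to ivy.
    At ivy: no left child.
    Visit ivy.
    At ivy: go right to bay.
      bay is a leaf — visit bay.
  Visit tulip.
  At tulip: go right to reed.
    At reed: go left to fig.
      fig is a leaf — visit fig.
    Visit reed.
    At reed: go right to pear.
      pear is a leaf — visit pear.
Visit lily.
At lily: go right to elm.
  At elm: go left to plum.
    At plum: go left to cedar.
      cedar is a leaf — visit cedar.
    Visit plum.
    At plum: no right child.
  Visit elm.
  At elm: no right child.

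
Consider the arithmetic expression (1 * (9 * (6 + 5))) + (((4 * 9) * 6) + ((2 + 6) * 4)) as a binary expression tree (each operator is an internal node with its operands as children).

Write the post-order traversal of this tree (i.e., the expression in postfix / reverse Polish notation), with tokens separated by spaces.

Post-order on an expression tree gives postfix notation: for each operator, emit left operand, right operand, then the operator.

1 9 6 5 + * * 4 9 * 6 * 2 6 + 4 * + +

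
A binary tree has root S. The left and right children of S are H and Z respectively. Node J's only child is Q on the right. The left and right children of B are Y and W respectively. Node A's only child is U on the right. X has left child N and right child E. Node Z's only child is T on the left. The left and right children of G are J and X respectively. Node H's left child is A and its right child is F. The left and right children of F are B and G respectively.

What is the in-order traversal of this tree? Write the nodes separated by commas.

A, U, H, Y, B, W, F, J, Q, G, N, X, E, S, T, Z

In-order visits the left subtree, then the node, then the right subtree.
At S: go left to H.
  At H: go left to A.
    At A: no left child.
    Visit A.
    At A: go right to U.
      U is a leaf — visit U.
  Visit H.
  At H: go right to F.
    At F: go left to B.
      At B: go left to Y.
        Y is a leaf — visit Y.
      Visit B.
      At B: go right to W.
        W is a leaf — visit W.
    Visit F.
    At F: go right to G.
      At G: go left to J.
        At J: no left child.
        Visit J.
        At J: go right to Q.
          Q is a leaf — visit Q.
      Visit G.
      At G: go right to X.
        At X: go left to N.
          N is a leaf — visit N.
        Visit X.
        At X: go right to E.
          E is a leaf — visit E.
Visit S.
At S: go right to Z.
  At Z: go left to T.
    T is a leaf — visit T.
  Visit Z.
  At Z: no right child.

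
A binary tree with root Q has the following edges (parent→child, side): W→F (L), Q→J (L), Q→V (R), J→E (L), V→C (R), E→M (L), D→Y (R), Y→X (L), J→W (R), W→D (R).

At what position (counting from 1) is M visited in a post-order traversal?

1

Post-order visits the left subtree, then the right subtree, then the node.
At Q: go left to J.
  At J: go left to E.
    At E: go left to M.
      M is a leaf — visit M.
    At E: no right child.
    Visit E.
  At J: go right to W.
    At W: go left to F.
      F is a leaf — visit F.
    At W: go right to D.
      At D: no left child.
      At D: go right to Y.
        At Y: go left to X.
          X is a leaf — visit X.
        At Y: no right child.
        Visit Y.
      Visit D.
    Visit W.
  Visit J.
At Q: go right to V.
  At V: no left child.
  At V: go right to C.
    C is a leaf — visit C.
  Visit V.
Visit Q.
Full post-order sequence: M, E, F, X, Y, D, W, J, C, V, Q.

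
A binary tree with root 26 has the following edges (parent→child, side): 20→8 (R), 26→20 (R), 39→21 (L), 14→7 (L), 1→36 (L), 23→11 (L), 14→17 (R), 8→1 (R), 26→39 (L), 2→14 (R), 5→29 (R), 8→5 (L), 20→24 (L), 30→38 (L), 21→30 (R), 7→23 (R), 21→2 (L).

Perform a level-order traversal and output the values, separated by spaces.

26 39 20 21 24 8 2 30 5 1 14 38 29 36 7 17 23 11

Level-order visits nodes level by level from the root, left to right within each level.
Level 0: 26
Level 1: 39, 20
Level 2: 21, 24, 8
Level 3: 2, 30, 5, 1
Level 4: 14, 38, 29, 36
Level 5: 7, 17
Level 6: 23
Level 7: 11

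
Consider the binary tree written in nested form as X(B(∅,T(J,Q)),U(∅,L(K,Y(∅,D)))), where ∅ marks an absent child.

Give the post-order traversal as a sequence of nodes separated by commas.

J, Q, T, B, K, D, Y, L, U, X

Post-order visits the left subtree, then the right subtree, then the node.
At X: go left to B.
  At B: no left child.
  At B: go right to T.
    At T: go left to J.
      J is a leaf — visit J.
    At T: go right to Q.
      Q is a leaf — visit Q.
    Visit T.
  Visit B.
At X: go right to U.
  At U: no left child.
  At U: go right to L.
    At L: go left to K.
      K is a leaf — visit K.
    At L: go right to Y.
      At Y: no left child.
      At Y: go right to D.
        D is a leaf — visit D.
      Visit Y.
    Visit L.
  Visit U.
Visit X.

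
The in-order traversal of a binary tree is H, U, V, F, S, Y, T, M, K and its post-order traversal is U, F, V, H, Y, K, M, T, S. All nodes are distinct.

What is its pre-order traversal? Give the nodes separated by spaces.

The last element of post-order is the root; it splits in-order into left and right subtrees.
Root S: left subtree has 4 nodes {H, U, V, F}, right has 4 {Y, T, M, K}.
  Root H: left subtree has 0 nodes { }, right has 3 {U, V, F}.
    Root V: left subtree has 1 node {U}, right has 1 {F}.
  Root T: left subtree has 1 node {Y}, right has 2 {M, K}.
    Root M: left subtree has 0 nodes { }, right has 1 {K}.

S H V U F T Y M K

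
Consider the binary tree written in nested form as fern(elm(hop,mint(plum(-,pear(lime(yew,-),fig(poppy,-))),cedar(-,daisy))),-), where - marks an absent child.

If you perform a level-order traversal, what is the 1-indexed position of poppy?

12

Level-order visits nodes level by level from the root, left to right within each level.
Level 0: fern
Level 1: elm
Level 2: hop, mint
Level 3: plum, cedar
Level 4: pear, daisy
Level 5: lime, fig
Level 6: yew, poppy
Full level-order sequence: fern, elm, hop, mint, plum, cedar, pear, daisy, lime, fig, yew, poppy.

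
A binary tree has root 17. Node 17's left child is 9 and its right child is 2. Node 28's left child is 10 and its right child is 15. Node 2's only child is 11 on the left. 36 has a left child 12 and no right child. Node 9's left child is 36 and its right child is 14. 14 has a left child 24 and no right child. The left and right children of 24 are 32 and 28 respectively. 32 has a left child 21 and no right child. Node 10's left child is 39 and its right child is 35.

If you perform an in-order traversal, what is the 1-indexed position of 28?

10

In-order visits the left subtree, then the node, then the right subtree.
At 17: go left to 9.
  At 9: go left to 36.
    At 36: go left to 12.
      12 is a leaf — visit 12.
    Visit 36.
    At 36: no right child.
  Visit 9.
  At 9: go right to 14.
    At 14: go left to 24.
      At 24: go left to 32.
        At 32: go left to 21.
          21 is a leaf — visit 21.
        Visit 32.
        At 32: no right child.
      Visit 24.
      At 24: go right to 28.
        At 28: go left to 10.
          At 10: go left to 39.
            39 is a leaf — visit 39.
          Visit 10.
          At 10: go right to 35.
            35 is a leaf — visit 35.
        Visit 28.
        At 28: go right to 15.
          15 is a leaf — visit 15.
    Visit 14.
    At 14: no right child.
Visit 17.
At 17: go right to 2.
  At 2: go left to 11.
    11 is a leaf — visit 11.
  Visit 2.
  At 2: no right child.
Full in-order sequence: 12, 36, 9, 21, 32, 24, 39, 10, 35, 28, 15, 14, 17, 11, 2.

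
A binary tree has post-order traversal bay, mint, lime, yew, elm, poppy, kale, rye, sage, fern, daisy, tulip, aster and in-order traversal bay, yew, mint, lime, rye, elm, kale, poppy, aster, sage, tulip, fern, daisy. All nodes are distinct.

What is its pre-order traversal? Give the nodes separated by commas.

The last element of post-order is the root; it splits in-order into left and right subtrees.
Root aster: left subtree has 8 nodes {bay, yew, mint, lime, rye, elm, kale, poppy}, right has 4 {sage, tulip, fern, daisy}.
  Root rye: left subtree has 4 nodes {bay, yew, mint, lime}, right has 3 {elm, kale, poppy}.
    Root yew: left subtree has 1 node {bay}, right has 2 {mint, lime}.
      Root lime: left subtree has 1 node {mint}, right has 0 { }.
    Root kale: left subtree has 1 node {elm}, right has 1 {poppy}.
  Root tulip: left subtree has 1 node {sage}, right has 2 {fern, daisy}.
    Root daisy: left subtree has 1 node {fern}, right has 0 { }.

aster, rye, yew, bay, lime, mint, kale, elm, poppy, tulip, sage, daisy, fern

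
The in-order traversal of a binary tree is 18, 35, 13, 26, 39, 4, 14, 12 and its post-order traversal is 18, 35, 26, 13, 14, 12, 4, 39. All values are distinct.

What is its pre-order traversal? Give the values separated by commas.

39, 13, 35, 18, 26, 4, 12, 14

The last element of post-order is the root; it splits in-order into left and right subtrees.
Root 39: left subtree has 4 nodes {18, 35, 13, 26}, right has 3 {4, 14, 12}.
  Root 13: left subtree has 2 nodes {18, 35}, right has 1 {26}.
    Root 35: left subtree has 1 node {18}, right has 0 { }.
  Root 4: left subtree has 0 nodes { }, right has 2 {14, 12}.
    Root 12: left subtree has 1 node {14}, right has 0 { }.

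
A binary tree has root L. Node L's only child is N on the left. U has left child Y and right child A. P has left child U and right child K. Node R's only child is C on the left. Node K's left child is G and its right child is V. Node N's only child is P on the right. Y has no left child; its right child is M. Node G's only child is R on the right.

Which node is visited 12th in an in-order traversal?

In-order visits the left subtree, then the node, then the right subtree.
At L: go left to N.
  At N: no left child.
  Visit N.
  At N: go right to P.
    At P: go left to U.
      At U: go left to Y.
        At Y: no left child.
        Visit Y.
        At Y: go right to M.
          M is a leaf — visit M.
      Visit U.
      At U: go right to A.
        A is a leaf — visit A.
    Visit P.
    At P: go right to K.
      At K: go left to G.
        At G: no left child.
        Visit G.
        At G: go right to R.
          At R: go left to C.
            C is a leaf — visit C.
          Visit R.
          At R: no right child.
      Visit K.
      At K: go right to V.
        V is a leaf — visit V.
Visit L.
At L: no right child.
Full in-order sequence: N, Y, M, U, A, P, G, C, R, K, V, L.

L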